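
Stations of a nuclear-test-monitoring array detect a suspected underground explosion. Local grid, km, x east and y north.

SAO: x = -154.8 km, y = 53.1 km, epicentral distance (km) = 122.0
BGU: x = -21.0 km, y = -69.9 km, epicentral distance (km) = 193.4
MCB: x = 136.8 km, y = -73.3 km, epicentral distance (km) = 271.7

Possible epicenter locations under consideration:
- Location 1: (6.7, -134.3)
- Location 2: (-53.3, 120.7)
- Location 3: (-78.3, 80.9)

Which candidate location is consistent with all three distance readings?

For each candidate, compare |candidate − station| to the reported distance:
Location 1: residuals SAO 125.4, BGU 123.3, MCB 128.0 → max 128.0 km
Location 2: residuals SAO 0.0, BGU 0.1, MCB 0.1 → max 0.1 km
Location 3: residuals SAO 40.6, BGU 32.1, MCB 7.0 → max 40.6 km
Only Location 2 has all residuals ≈ 0.

Location 2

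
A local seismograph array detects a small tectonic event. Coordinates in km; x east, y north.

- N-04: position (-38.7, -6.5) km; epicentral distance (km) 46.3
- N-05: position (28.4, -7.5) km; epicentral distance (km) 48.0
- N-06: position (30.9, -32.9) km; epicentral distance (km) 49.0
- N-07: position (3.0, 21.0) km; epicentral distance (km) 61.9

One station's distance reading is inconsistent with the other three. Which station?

N-06

Solve using three stations at a time. Using N-04, N-05, N-07 (subtract circle equations pairwise → linear system) gives (x, y) ≈ (-6.8, -40.1).
Distances from that point to each station vs reported:
  N-04: calculated 46.3 vs reported 46.3 → residual 0.0 km
  N-05: calculated 48.0 vs reported 48.0 → residual 0.0 km
  N-06: calculated 38.4 vs reported 49.0 → residual 10.6 km
  N-07: calculated 61.9 vs reported 61.9 → residual 0.0 km
N-04, N-05, N-07 are mutually consistent (residuals ≈ 0); N-06 is off by 10.6 km.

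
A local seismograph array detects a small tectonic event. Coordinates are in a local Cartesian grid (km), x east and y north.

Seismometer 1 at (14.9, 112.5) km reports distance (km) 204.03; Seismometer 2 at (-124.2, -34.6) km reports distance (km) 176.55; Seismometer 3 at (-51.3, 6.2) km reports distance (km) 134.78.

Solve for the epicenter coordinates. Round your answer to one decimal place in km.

Circle about each station: (x − 14.9)² + (y − 112.5)² = 204.03²; (x + 124.2)² + (y + 34.6)² = 176.55²; (x + 51.3)² + (y − 6.2)² = 134.78².
Subtracting pairs of circle equations eliminates x²+y² and gives linear equations (the radical axes):
-278.2 x − 294.2 y = 14202.88
-132.4 x − 212.6 y = 13254.46
Solving the 2×2 system: x ≈ 43.6, y ≈ -89.5 km.

x ≈ 43.6 km, y ≈ -89.5 km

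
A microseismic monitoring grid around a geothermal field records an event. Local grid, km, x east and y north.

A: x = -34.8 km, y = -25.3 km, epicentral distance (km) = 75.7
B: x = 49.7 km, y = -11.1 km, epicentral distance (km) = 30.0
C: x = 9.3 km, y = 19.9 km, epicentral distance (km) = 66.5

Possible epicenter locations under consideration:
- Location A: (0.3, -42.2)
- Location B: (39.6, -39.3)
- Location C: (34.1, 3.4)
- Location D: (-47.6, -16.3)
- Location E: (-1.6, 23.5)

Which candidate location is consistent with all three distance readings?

Location B

For each candidate, compare |candidate − station| to the reported distance:
Location A: residuals A 36.7, B 28.4, C 3.8 → max 36.7 km
Location B: residuals A 0.0, B 0.0, C 0.0 → max 0.0 km
Location C: residuals A 1.1, B 8.7, C 36.7 → max 36.7 km
Location D: residuals A 60.1, B 67.4, C 0.9 → max 67.4 km
Location E: residuals A 16.7, B 31.9, C 55.0 → max 55.0 km
Only Location B has all residuals ≈ 0.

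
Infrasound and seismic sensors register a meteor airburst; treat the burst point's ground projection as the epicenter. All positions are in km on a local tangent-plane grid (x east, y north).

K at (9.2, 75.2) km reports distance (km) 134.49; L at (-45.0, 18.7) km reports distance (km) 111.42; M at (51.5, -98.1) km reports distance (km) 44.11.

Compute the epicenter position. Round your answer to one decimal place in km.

x ≈ 37.4 km, y ≈ -56.3 km

Circle about each station: (x − 9.2)² + (y − 75.2)² = 134.49²; (x + 45.0)² + (y − 18.7)² = 111.42²; (x − 51.5)² + (y + 98.1)² = 44.11².
Subtracting the K equation from the L and M equations removes the quadratic terms:
-108.4 x − 113.0 y = 2308.15
84.6 x − 346.6 y = 22678.05
Solving the 2×2 system: x ≈ 37.4, y ≈ -56.3 km.
Check against K (with the unrounded x, y): √((x − 9.2)²+(y − 75.2)²) = 134.49 ≈ 134.49 km. ✓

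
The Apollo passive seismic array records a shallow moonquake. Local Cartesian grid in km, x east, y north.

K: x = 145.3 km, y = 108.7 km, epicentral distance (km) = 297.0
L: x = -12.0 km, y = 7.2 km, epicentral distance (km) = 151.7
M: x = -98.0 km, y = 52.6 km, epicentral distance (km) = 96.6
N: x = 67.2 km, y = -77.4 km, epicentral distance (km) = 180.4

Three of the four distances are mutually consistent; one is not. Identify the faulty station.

Solve using three stations at a time. Using K, M, N (subtract circle equations pairwise → linear system) gives (x, y) ≈ (-109.9, -43.2).
Distances from that point to each station vs reported:
  K: calculated 297.0 vs reported 297.0 → residual 0.0 km
  L: calculated 110.1 vs reported 151.7 → residual 41.6 km
  M: calculated 96.5 vs reported 96.6 → residual 0.1 km
  N: calculated 180.4 vs reported 180.4 → residual 0.0 km
K, M, N are mutually consistent (residuals ≈ 0); L is off by 41.6 km.

L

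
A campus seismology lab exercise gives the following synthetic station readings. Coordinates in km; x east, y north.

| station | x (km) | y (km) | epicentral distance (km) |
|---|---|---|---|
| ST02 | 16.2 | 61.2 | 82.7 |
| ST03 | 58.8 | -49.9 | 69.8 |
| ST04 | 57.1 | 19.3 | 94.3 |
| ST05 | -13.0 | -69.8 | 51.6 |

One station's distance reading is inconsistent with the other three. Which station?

Solve using three stations at a time. Using ST02, ST03, ST05 (subtract circle equations pairwise → linear system) gives (x, y) ≈ (-3.8, -19.0).
Distances from that point to each station vs reported:
  ST02: calculated 82.7 vs reported 82.7 → residual 0.0 km
  ST03: calculated 69.8 vs reported 69.8 → residual 0.0 km
  ST04: calculated 72.0 vs reported 94.3 → residual 22.3 km
  ST05: calculated 51.6 vs reported 51.6 → residual 0.0 km
ST02, ST03, ST05 are mutually consistent (residuals ≈ 0); ST04 is off by 22.3 km.

ST04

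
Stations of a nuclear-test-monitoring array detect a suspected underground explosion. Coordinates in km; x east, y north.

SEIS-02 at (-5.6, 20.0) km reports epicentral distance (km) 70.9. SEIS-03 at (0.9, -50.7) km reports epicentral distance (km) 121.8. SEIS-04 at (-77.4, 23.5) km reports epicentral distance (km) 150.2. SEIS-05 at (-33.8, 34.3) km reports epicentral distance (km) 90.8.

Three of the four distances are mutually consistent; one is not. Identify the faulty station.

SEIS-04

Solve using three stations at a time. Using SEIS-02, SEIS-03, SEIS-05 (subtract circle equations pairwise → linear system) gives (x, y) ≈ (53.6, 59.2).
Distances from that point to each station vs reported:
  SEIS-02: calculated 71.0 vs reported 70.9 → residual 0.1 km
  SEIS-03: calculated 121.8 vs reported 121.8 → residual 0.0 km
  SEIS-04: calculated 135.8 vs reported 150.2 → residual 14.4 km
  SEIS-05: calculated 90.9 vs reported 90.8 → residual 0.1 km
SEIS-02, SEIS-03, SEIS-05 are mutually consistent (residuals ≈ 0); SEIS-04 is off by 14.4 km.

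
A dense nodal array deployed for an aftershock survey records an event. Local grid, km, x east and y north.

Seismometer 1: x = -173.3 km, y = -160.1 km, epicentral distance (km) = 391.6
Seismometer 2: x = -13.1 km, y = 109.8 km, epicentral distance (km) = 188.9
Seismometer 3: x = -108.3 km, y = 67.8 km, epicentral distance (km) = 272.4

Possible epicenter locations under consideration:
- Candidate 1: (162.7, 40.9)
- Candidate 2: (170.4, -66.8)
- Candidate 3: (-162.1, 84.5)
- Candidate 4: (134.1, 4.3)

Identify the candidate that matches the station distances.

Candidate 1

For each candidate, compare |candidate − station| to the reported distance:
Candidate 1: residuals Seismometer 1 0.1, Seismometer 2 0.1, Seismometer 3 0.1 → max 0.1 km
Candidate 2: residuals Seismometer 1 35.5, Seismometer 2 65.8, Seismometer 3 37.1 → max 65.8 km
Candidate 3: residuals Seismometer 1 146.7, Seismometer 2 37.8, Seismometer 3 216.1 → max 216.1 km
Candidate 4: residuals Seismometer 1 43.0, Seismometer 2 7.8, Seismometer 3 21.8 → max 43.0 km
Only Candidate 1 has all residuals ≈ 0.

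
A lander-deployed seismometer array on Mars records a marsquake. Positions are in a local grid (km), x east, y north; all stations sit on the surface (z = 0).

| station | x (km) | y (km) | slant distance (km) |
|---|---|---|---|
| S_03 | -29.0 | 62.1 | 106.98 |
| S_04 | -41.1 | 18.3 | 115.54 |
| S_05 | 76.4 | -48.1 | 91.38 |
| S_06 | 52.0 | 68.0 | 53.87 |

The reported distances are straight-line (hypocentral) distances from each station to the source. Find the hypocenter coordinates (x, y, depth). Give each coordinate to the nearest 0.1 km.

x ≈ 66.5 km, y ≈ 33.9 km, depth ≈ 39.1 km

Each station gives a sphere (x−x_i)² + (y−y_i)² + z² = d_i² (stations at z=0).
Subtracting the S_03 sphere from S_04 and S_05: z² cancels, leaving linear equations in x and y:
-24.2 x − 87.6 y = -4578.08
210.8 x − 220.4 y = 6547.58
Solving: x ≈ 66.495, y ≈ 33.891 km (keep extra digits for the depth step; rounded: 66.5, 33.9).
Then from the S_03 sphere: z² = 106.98² − (x + 29.0)² − (y − 62.1)² with x = 66.495, y = 33.891, so z ≈ 39.111 ≈ 39.1 km.
Check against S_06 (with the unrounded solution): distance 53.88 ≈ 53.87 km. ✓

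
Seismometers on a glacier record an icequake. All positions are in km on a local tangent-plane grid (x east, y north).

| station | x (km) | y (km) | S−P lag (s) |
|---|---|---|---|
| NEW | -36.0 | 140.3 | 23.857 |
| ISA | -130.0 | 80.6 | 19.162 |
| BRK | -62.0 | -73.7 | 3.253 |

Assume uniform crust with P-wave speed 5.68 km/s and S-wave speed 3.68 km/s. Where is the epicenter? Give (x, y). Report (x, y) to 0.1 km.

Distance from S−P lag: d = Δt · v_P v_S / (v_P − v_S) = Δt · (5.68·3.68)/(5.68−3.68) ≈ 10.4512·Δt.
So d_NEW = 249.33, d_ISA = 200.27, d_BRK = 34.00 km.
Circle about each station: (x + 36.0)² + (y − 140.3)² = 249.33²; (x + 130.0)² + (y − 80.6)² = 200.27²; (x + 62.0)² + (y + 73.7)² = 34.00².
Subtracting pairs of circle equations eliminates x²+y² and gives linear equations (the radical axes):
-188.0 x − 119.4 y = 24473.65
-52.0 x − 428.0 y = 49305.05
Solving the 2×2 system: x ≈ -61.8, y ≈ -107.7 km.
Check against NEW (with the unrounded x, y): √((x + 36.0)²+(y − 140.3)²) = 249.33 ≈ 249.33 km. ✓

-61.8 km east, -107.7 km north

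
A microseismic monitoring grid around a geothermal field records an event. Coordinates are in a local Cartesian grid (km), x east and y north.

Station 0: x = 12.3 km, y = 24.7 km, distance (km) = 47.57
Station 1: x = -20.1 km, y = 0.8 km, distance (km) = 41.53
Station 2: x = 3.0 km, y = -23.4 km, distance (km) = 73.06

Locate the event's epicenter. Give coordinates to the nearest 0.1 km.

Circle about each station: (x − 12.3)² + (y − 24.7)² = 47.57²; (x + 20.1)² + (y − 0.8)² = 41.53²; (x − 3.0)² + (y + 23.4)² = 73.06².
Subtracting pairs of circle equations eliminates x²+y² and gives linear equations (the radical axes):
-64.8 x − 47.8 y = 181.43
-18.6 x − 96.2 y = -3279.68
Solving the 2×2 system: x ≈ -32.6, y ≈ 40.4 km.
Check against Station 0 (with the unrounded x, y): √((x − 12.3)²+(y − 24.7)²) = 47.56 ≈ 47.57 km. ✓

(-32.6, 40.4)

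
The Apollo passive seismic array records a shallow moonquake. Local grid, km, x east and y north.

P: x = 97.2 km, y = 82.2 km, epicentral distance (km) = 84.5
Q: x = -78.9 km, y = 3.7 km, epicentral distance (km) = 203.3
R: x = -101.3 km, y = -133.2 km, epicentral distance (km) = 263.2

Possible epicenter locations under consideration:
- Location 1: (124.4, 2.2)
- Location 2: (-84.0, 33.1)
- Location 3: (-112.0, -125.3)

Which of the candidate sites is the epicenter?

Location 1

For each candidate, compare |candidate − station| to the reported distance:
Location 1: residuals P 0.0, Q 0.0, R 0.0 → max 0.0 km
Location 2: residuals P 103.2, Q 173.5, R 96.0 → max 173.5 km
Location 3: residuals P 210.2, Q 70.1, R 249.9 → max 249.9 km
Only Location 1 has all residuals ≈ 0.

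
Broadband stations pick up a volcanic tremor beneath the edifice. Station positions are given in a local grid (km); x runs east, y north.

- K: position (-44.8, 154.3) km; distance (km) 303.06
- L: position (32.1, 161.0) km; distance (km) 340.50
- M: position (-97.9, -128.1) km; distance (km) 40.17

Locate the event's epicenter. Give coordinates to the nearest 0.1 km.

Circle about each station: (x + 44.8)² + (y − 154.3)² = 303.06²; (x − 32.1)² + (y − 161.0)² = 340.50²; (x + 97.9)² + (y + 128.1)² = 40.17².
Subtracting pairs of circle equations eliminates x²+y² and gives linear equations (the radical axes):
153.8 x + 13.4 y = -22959.01
-106.2 x − 564.8 y = 90410.22
Solving the 2×2 system: x ≈ -137.6, y ≈ -134.2 km.

x ≈ -137.6 km, y ≈ -134.2 km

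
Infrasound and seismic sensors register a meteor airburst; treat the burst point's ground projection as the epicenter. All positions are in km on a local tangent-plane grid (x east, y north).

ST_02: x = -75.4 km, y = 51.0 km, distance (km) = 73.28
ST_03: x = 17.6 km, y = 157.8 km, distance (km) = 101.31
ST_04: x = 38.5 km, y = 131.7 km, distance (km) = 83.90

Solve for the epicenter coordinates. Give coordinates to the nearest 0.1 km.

Circle about each station: (x + 75.4)² + (y − 51.0)² = 73.28²; (x − 17.6)² + (y − 157.8)² = 101.31²; (x − 38.5)² + (y − 131.7)² = 83.90².
Subtracting the ST_02 equation from the ST_03 and ST_04 equations removes the quadratic terms:
186.0 x + 213.6 y = 12030.68
227.8 x + 161.4 y = 8871.73
Solving the 2×2 system: x ≈ -2.5, y ≈ 58.5 km.

(-2.5, 58.5)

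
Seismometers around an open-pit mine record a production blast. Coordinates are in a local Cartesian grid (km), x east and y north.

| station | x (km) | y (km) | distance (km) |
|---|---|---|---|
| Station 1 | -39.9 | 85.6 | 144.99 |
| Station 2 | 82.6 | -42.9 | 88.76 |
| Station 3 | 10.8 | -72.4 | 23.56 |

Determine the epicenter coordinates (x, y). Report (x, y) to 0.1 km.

Circle about each station: (x + 39.9)² + (y − 85.6)² = 144.99²; (x − 82.6)² + (y + 42.9)² = 88.76²; (x − 10.8)² + (y + 72.4)² = 23.56².
Subtracting the Station 1 equation from the Station 2 and Station 3 equations removes the quadratic terms:
245.0 x − 257.0 y = 12887.56
101.4 x − 316.0 y = 16906.06
Solving the 2×2 system: x ≈ -5.3, y ≈ -55.2 km.

(-5.3, -55.2)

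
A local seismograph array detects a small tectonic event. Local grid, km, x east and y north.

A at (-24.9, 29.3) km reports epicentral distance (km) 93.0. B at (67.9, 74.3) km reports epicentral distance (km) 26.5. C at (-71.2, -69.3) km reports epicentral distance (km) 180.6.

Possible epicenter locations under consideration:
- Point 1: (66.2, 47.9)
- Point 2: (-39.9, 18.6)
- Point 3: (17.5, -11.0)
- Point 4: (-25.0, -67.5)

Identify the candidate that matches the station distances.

For each candidate, compare |candidate − station| to the reported distance:
Point 1: residuals A 0.0, B 0.0, C 0.0 → max 0.0 km
Point 2: residuals A 74.6, B 94.8, C 87.3 → max 94.8 km
Point 3: residuals A 34.5, B 72.6, C 74.5 → max 74.5 km
Point 4: residuals A 3.8, B 143.0, C 134.4 → max 143.0 km
Only Point 1 has all residuals ≈ 0.

Point 1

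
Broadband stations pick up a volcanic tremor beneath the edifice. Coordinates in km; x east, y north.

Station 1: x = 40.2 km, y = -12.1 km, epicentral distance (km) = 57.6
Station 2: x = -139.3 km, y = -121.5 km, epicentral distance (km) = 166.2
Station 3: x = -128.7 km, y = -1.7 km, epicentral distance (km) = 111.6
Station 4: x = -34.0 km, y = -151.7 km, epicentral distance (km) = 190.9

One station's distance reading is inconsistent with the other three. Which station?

Station 4

Solve using three stations at a time. Using Station 1, Station 2, Station 3 (subtract circle equations pairwise → linear system) gives (x, y) ≈ (-17.3, -8.6).
Distances from that point to each station vs reported:
  Station 1: calculated 57.6 vs reported 57.6 → residual 0.0 km
  Station 2: calculated 166.2 vs reported 166.2 → residual 0.0 km
  Station 3: calculated 111.6 vs reported 111.6 → residual 0.0 km
  Station 4: calculated 144.1 vs reported 190.9 → residual 46.8 km
Station 1, Station 2, Station 3 are mutually consistent (residuals ≈ 0); Station 4 is off by 46.8 km.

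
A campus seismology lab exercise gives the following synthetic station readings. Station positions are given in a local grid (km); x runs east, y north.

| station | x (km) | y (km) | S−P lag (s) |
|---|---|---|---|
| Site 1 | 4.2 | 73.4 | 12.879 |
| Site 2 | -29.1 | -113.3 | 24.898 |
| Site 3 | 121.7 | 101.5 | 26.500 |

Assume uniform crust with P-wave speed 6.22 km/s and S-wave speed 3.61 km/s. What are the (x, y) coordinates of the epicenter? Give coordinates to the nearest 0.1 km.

-105.8 km east, 86.7 km north

Distance from S−P lag: d = Δt · v_P v_S / (v_P − v_S) = Δt · (6.22·3.61)/(6.22−3.61) ≈ 8.6031·Δt.
So d_Site 1 = 110.80, d_Site 2 = 214.20, d_Site 3 = 227.98 km.
Circle about each station: (x − 4.2)² + (y − 73.4)² = 110.80²; (x + 29.1)² + (y + 113.3)² = 214.20²; (x − 121.7)² + (y − 101.5)² = 227.98².
Subtracting the Site 1 equation from the Site 2 and Site 3 equations removes the quadratic terms:
-66.6 x − 373.4 y = -25326.50
235.0 x + 56.2 y = -19990.30
Solving the 2×2 system: x ≈ -105.8, y ≈ 86.7 km.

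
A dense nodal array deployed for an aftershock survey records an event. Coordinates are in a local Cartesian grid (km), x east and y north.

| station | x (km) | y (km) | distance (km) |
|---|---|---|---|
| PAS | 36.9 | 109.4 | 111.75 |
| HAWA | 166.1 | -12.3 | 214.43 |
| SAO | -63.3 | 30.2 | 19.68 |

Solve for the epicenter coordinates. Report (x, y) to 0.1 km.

Circle about each station: (x − 36.9)² + (y − 109.4)² = 111.75²; (x − 166.1)² + (y + 12.3)² = 214.43²; (x + 63.3)² + (y − 30.2)² = 19.68².
Subtracting pairs of circle equations eliminates x²+y² and gives linear equations (the radical axes):
258.4 x − 243.4 y = -19081.63
-200.4 x − 158.4 y = 3689.72
Solving the 2×2 system: x ≈ -43.7, y ≈ 32.0 km.

x ≈ -43.7 km, y ≈ 32.0 km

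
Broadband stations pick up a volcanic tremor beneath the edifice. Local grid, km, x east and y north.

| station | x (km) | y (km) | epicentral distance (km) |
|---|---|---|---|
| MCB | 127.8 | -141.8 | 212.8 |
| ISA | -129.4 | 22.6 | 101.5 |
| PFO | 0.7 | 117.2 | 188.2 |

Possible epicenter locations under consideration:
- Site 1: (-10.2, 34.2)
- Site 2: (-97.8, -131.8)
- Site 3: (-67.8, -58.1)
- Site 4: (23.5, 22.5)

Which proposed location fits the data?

For each candidate, compare |candidate − station| to the reported distance:
Site 1: residuals MCB 10.9, ISA 18.3, PFO 104.5 → max 104.5 km
Site 2: residuals MCB 13.0, ISA 56.1, PFO 79.6 → max 79.6 km
Site 3: residuals MCB 0.0, ISA 0.0, PFO 0.0 → max 0.0 km
Site 4: residuals MCB 18.2, ISA 51.4, PFO 90.8 → max 90.8 km
Only Site 3 has all residuals ≈ 0.

Site 3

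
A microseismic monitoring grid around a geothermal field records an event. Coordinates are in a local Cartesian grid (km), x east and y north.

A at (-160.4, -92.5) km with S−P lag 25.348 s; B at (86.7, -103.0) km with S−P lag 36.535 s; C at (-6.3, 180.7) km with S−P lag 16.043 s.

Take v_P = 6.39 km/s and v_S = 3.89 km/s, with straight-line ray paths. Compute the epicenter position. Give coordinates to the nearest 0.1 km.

x ≈ -164.4 km, y ≈ 159.5 km

Distance from S−P lag: d = Δt · v_P v_S / (v_P − v_S) = Δt · (6.39·3.89)/(6.39−3.89) ≈ 9.9428·Δt.
So d_A = 252.03, d_B = 363.26, d_C = 159.51 km.
Circle about each station: (x + 160.4)² + (y + 92.5)² = 252.03²; (x − 86.7)² + (y + 103.0)² = 363.26²; (x + 6.3)² + (y − 180.7)² = 159.51².
Subtracting the A equation from the B and C equations removes the quadratic terms:
494.2 x − 21.0 y = -84597.23
308.2 x + 546.4 y = 36483.45
Solving the 2×2 system: x ≈ -164.4, y ≈ 159.5 km.
Check against A (with the unrounded x, y): √((x + 160.4)²+(y + 92.5)²) = 252.03 ≈ 252.03 km. ✓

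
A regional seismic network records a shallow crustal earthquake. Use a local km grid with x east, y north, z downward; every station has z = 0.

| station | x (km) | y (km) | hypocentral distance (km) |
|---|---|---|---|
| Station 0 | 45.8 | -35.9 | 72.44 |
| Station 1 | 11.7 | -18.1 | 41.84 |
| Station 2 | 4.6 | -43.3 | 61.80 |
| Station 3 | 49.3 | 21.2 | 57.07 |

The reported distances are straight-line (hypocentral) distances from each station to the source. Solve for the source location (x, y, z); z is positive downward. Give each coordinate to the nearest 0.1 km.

(-1.6, 13.1, 24.5)

Each station gives a sphere (x−x_i)² + (y−y_i)² + z² = d_i² (stations at z=0).
Subtracting the Station 0 sphere from Station 1 and Station 2: z² cancels, leaving linear equations in x and y:
-68.2 x + 35.6 y = 575.02
-82.4 x − 14.8 y = -62.09
Solving: x ≈ -1.598, y ≈ 13.091 km (keep extra digits for the depth step; rounded: -1.6, 13.1).
Then from the Station 0 sphere: z² = 72.44² − (x − 45.8)² − (y + 35.9)² with x = -1.598, y = 13.091, so z ≈ 24.513 ≈ 24.5 km.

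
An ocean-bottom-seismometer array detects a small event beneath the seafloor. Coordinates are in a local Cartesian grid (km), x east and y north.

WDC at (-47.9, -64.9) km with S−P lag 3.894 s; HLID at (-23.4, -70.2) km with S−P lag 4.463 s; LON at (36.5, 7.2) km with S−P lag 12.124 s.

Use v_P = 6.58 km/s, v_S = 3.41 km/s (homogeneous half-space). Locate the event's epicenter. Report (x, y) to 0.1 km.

-34.7 km east, -40.7 km north

Distance from S−P lag: d = Δt · v_P v_S / (v_P − v_S) = Δt · (6.58·3.41)/(6.58−3.41) ≈ 7.0782·Δt.
So d_WDC = 27.56, d_HLID = 31.59, d_LON = 85.82 km.
Circle about each station: (x + 47.9)² + (y + 64.9)² = 27.56²; (x + 23.4)² + (y + 70.2)² = 31.59²; (x − 36.5)² + (y − 7.2)² = 85.82².
Subtracting pairs of circle equations eliminates x²+y² and gives linear equations (the radical axes):
49.0 x − 10.6 y = -1269.19
168.8 x + 144.2 y = -11727.85
Solving the 2×2 system: x ≈ -34.7, y ≈ -40.7 km.
Check against WDC (with the unrounded x, y): √((x + 47.9)²+(y + 64.9)²) = 27.56 ≈ 27.56 km. ✓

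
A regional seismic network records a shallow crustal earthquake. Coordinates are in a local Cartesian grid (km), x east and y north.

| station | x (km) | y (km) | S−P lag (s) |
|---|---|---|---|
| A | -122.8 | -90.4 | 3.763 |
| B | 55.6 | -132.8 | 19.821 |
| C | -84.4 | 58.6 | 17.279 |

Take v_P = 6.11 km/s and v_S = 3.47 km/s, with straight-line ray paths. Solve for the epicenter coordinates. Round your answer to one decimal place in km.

(-94.5, -79.8)

Distance from S−P lag: d = Δt · v_P v_S / (v_P − v_S) = Δt · (6.11·3.47)/(6.11−3.47) ≈ 8.0309·Δt.
So d_A = 30.22, d_B = 159.18, d_C = 138.77 km.
Circle about each station: (x + 122.8)² + (y + 90.4)² = 30.22²; (x − 55.6)² + (y + 132.8)² = 159.18²; (x + 84.4)² + (y − 58.6)² = 138.77².
Subtracting pairs of circle equations eliminates x²+y² and gives linear equations (the radical axes):
356.8 x − 84.8 y = -26949.82
76.8 x + 298.0 y = -31038.54
Solving the 2×2 system: x ≈ -94.5, y ≈ -79.8 km.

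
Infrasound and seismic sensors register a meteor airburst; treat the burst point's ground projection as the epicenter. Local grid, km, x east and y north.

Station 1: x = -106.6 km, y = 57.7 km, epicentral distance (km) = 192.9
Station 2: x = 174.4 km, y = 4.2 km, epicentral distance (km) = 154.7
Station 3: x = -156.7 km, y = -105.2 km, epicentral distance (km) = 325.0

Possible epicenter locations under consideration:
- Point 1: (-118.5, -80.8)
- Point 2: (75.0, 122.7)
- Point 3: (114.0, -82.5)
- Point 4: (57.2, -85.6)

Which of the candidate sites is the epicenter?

For each candidate, compare |candidate − station| to the reported distance:
Point 1: residuals Station 1 53.9, Station 2 150.3, Station 3 279.7 → max 279.7 km
Point 2: residuals Station 1 0.0, Station 2 0.0, Station 3 0.0 → max 0.0 km
Point 3: residuals Station 1 68.5, Station 2 49.0, Station 3 53.3 → max 68.5 km
Point 4: residuals Station 1 24.7, Station 2 7.1, Station 3 110.2 → max 110.2 km
Only Point 2 has all residuals ≈ 0.

Point 2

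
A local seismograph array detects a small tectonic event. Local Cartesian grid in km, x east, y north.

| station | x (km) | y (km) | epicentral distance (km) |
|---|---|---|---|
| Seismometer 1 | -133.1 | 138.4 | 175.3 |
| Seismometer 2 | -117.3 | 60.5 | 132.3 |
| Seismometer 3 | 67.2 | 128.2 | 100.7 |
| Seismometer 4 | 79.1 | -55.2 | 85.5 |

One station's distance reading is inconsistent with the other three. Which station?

Seismometer 4

Solve using three stations at a time. Using Seismometer 1, Seismometer 2, Seismometer 3 (subtract circle equations pairwise → linear system) gives (x, y) ≈ (13.8, 42.8).
Distances from that point to each station vs reported:
  Seismometer 1: calculated 175.3 vs reported 175.3 → residual 0.0 km
  Seismometer 2: calculated 132.3 vs reported 132.3 → residual 0.0 km
  Seismometer 3: calculated 100.7 vs reported 100.7 → residual 0.0 km
  Seismometer 4: calculated 117.7 vs reported 85.5 → residual 32.2 km
Seismometer 1, Seismometer 2, Seismometer 3 are mutually consistent (residuals ≈ 0); Seismometer 4 is off by 32.2 km.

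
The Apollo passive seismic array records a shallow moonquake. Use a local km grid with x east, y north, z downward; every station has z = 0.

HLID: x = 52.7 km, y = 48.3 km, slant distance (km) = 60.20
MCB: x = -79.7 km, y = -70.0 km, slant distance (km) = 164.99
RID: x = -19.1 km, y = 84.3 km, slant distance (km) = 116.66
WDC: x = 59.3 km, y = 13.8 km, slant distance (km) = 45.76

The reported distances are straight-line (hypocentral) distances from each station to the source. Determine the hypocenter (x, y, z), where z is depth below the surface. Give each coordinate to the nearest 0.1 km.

x ≈ 57.7 km, y ≈ 9.2 km, depth ≈ 45.5 km

Each station gives a sphere (x−x_i)² + (y−y_i)² + z² = d_i² (stations at z=0).
Subtracting the HLID sphere from MCB and RID: z² cancels, leaving linear equations in x and y:
-264.8 x − 236.6 y = -17455.75
-143.6 x + 72.0 y = -7624.40
Solving: x ≈ 57.705, y ≈ 9.195 km (keep extra digits for the depth step; rounded: 57.7, 9.2).
Then from the HLID sphere: z² = 60.20² − (x − 52.7)² − (y − 48.3)² with x = 57.705, y = 9.195, so z ≈ 45.495 ≈ 45.5 km.
Check against WDC (with the unrounded solution): distance 45.76 ≈ 45.76 km. ✓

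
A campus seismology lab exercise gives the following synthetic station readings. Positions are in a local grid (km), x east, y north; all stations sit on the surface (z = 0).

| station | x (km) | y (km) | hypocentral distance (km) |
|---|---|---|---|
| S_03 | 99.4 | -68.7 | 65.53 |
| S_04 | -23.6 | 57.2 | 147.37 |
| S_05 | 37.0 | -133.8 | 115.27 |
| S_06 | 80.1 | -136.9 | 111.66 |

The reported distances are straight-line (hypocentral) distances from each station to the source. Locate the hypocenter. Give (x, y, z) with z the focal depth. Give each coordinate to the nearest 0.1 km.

(75.0, -38.7, 52.9)

Each station gives a sphere (x−x_i)² + (y−y_i)² + z² = d_i² (stations at z=0).
Subtracting the S_03 sphere from S_04 and S_05: z² cancels, leaving linear equations in x and y:
-246.0 x + 251.8 y = -28194.99
-124.8 x − 130.2 y = -4321.60
Solving: x ≈ 75.002, y ≈ -38.699 km (keep extra digits for the depth step; rounded: 75.0, -38.7).
Then from the S_03 sphere: z² = 65.53² − (x − 99.4)² − (y + 68.7)² with x = 75.002, y = -38.699, so z ≈ 52.904 ≈ 52.9 km.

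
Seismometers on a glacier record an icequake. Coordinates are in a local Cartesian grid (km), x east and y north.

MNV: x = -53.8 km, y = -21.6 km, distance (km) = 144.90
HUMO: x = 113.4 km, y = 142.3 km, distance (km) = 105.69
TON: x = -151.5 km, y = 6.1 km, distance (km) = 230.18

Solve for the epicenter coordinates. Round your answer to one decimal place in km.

x ≈ 75.6 km, y ≈ 43.6 km

Circle about each station: (x + 53.8)² + (y + 21.6)² = 144.90²; (x − 113.4)² + (y − 142.3)² = 105.69²; (x + 151.5)² + (y − 6.1)² = 230.18².
Subtracting the MNV equation from the HUMO and TON equations removes the quadratic terms:
334.4 x + 327.8 y = 39573.48
-195.4 x + 55.4 y = -12358.36
Solving the 2×2 system: x ≈ 75.6, y ≈ 43.6 km.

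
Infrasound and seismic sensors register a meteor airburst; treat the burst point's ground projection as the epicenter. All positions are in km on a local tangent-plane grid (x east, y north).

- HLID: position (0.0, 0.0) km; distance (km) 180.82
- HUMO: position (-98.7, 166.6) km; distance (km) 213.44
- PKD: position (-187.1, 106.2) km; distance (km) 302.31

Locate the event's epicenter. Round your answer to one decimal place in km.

(113.2, 141.0)

Circle about each station: x² + y² = 180.82²; (x + 98.7)² + (y − 166.6)² = 213.44²; (x + 187.1)² + (y − 106.2)² = 302.31².
Subtracting pairs of circle equations eliminates x²+y² and gives linear equations (the radical axes):
-197.4 x + 333.2 y = 24636.49
-374.2 x + 212.4 y = -12410.61
Solving the 2×2 system: x ≈ 113.2, y ≈ 141.0 km.
Check against HLID (with the unrounded x, y): √(x²+y²) = 180.82 ≈ 180.82 km. ✓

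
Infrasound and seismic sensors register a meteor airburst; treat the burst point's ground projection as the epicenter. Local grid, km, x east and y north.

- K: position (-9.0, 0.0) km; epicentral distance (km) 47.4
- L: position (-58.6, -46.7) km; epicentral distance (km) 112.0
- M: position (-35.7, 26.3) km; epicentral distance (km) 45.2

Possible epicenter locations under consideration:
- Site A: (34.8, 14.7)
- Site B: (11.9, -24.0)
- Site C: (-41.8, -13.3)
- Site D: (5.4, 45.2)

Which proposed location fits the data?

For each candidate, compare |candidate − station| to the reported distance:
Site A: residuals K 1.2, L 0.2, M 26.2 → max 26.2 km
Site B: residuals K 15.6, L 37.9, M 24.1 → max 37.9 km
Site C: residuals K 12.0, L 74.6, M 5.1 → max 74.6 km
Site D: residuals K 0.0, L 0.0, M 0.0 → max 0.0 km
Only Site D has all residuals ≈ 0.

Site D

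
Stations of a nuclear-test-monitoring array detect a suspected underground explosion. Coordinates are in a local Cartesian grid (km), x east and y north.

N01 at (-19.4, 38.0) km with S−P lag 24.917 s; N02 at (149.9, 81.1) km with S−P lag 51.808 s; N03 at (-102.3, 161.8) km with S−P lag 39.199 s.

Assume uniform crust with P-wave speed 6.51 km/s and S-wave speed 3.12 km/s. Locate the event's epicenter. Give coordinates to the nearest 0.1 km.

(-119.9, -72.4)

Distance from S−P lag: d = Δt · v_P v_S / (v_P − v_S) = Δt · (6.51·3.12)/(6.51−3.12) ≈ 5.9915·Δt.
So d_N01 = 149.29, d_N02 = 310.41, d_N03 = 234.86 km.
Circle about each station: (x + 19.4)² + (y − 38.0)² = 149.29²; (x − 149.9)² + (y − 81.1)² = 310.41²; (x + 102.3)² + (y − 161.8)² = 234.86².
Subtracting the N01 equation from the N02 and N03 equations removes the quadratic terms:
338.6 x + 86.2 y = -46840.00
-165.8 x + 247.6 y = 1952.45
Solving the 2×2 system: x ≈ -119.9, y ≈ -72.4 km.
Check against N01 (with the unrounded x, y): √((x + 19.4)²+(y − 38.0)²) = 149.30 ≈ 149.29 km. ✓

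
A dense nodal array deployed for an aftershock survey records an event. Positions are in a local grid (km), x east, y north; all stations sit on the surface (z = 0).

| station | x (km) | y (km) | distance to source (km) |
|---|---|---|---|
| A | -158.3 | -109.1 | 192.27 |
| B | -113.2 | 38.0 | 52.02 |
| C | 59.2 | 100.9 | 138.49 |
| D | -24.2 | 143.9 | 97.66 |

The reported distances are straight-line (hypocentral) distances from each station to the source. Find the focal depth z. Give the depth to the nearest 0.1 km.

Each station gives a sphere (x−x_i)² + (y−y_i)² + z² = d_i² (stations at z=0).
Subtracting the A sphere from B and C: z² cancels, leaving linear equations in x and y:
90.2 x + 294.2 y = 11558.21
435.0 x + 420.0 y = -5487.98
Solving: x ≈ -71.804, y ≈ 61.302 km (keep extra digits for the depth step; rounded: -71.8, 61.3).
Then from the A sphere: z² = 192.27² − (x + 158.3)² − (y + 109.1)² with x = -71.804, y = 61.302, so z ≈ 21.198 ≈ 21.2 km.
Check against D (with the unrounded solution): distance 97.66 ≈ 97.66 km. ✓

depth ≈ 21.2 km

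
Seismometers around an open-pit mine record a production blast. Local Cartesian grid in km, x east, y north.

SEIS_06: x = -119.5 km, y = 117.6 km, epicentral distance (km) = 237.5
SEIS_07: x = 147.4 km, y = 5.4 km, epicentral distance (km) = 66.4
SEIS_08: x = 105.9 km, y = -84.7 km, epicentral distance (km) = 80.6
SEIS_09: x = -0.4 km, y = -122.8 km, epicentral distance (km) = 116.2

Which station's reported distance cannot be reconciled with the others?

SEIS_09

Solve using three stations at a time. Using SEIS_06, SEIS_07, SEIS_08 (subtract circle equations pairwise → linear system) gives (x, y) ≈ (82.3, -7.6).
Distances from that point to each station vs reported:
  SEIS_06: calculated 237.5 vs reported 237.5 → residual 0.0 km
  SEIS_07: calculated 66.4 vs reported 66.4 → residual 0.0 km
  SEIS_08: calculated 80.6 vs reported 80.6 → residual 0.0 km
  SEIS_09: calculated 141.8 vs reported 116.2 → residual 25.6 km
SEIS_06, SEIS_07, SEIS_08 are mutually consistent (residuals ≈ 0); SEIS_09 is off by 25.6 km.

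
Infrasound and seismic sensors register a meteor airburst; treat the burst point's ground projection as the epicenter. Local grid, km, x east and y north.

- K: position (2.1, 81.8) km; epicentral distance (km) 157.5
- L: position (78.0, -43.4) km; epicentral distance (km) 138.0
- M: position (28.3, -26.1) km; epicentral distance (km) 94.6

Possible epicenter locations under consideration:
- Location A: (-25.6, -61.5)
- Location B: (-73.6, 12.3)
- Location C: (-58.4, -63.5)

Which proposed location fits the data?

Location C

For each candidate, compare |candidate − station| to the reported distance:
Location A: residuals K 11.5, L 32.8, M 30.1 → max 32.8 km
Location B: residuals K 54.7, L 23.5, M 14.3 → max 54.7 km
Location C: residuals K 0.1, L 0.1, M 0.2 → max 0.2 km
Only Location C has all residuals ≈ 0.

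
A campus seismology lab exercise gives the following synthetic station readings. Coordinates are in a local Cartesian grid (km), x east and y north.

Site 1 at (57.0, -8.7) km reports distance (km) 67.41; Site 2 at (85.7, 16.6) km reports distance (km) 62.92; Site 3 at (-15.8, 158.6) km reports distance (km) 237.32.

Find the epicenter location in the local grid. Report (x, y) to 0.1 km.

(118.0, -37.4)

Circle about each station: (x − 57.0)² + (y + 8.7)² = 67.41²; (x − 85.7)² + (y − 16.6)² = 62.92²; (x + 15.8)² + (y − 158.6)² = 237.32².
Subtracting pairs of circle equations eliminates x²+y² and gives linear equations (the radical axes):
57.4 x + 50.6 y = 4880.54
-145.6 x + 334.6 y = -29697.76
Solving the 2×2 system: x ≈ 118.0, y ≈ -37.4 km.
Check against Site 1 (with the unrounded x, y): √((x − 57.0)²+(y + 8.7)²) = 67.42 ≈ 67.41 km. ✓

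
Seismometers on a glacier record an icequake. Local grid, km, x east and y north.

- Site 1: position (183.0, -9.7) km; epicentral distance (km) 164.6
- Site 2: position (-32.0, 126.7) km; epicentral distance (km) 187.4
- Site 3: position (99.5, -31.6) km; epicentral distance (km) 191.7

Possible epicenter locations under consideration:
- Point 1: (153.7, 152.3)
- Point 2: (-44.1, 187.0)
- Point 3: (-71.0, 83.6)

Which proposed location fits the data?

For each candidate, compare |candidate − station| to the reported distance:
Point 1: residuals Site 1 0.0, Site 2 0.1, Site 3 0.0 → max 0.1 km
Point 2: residuals Site 1 135.8, Site 2 125.9, Site 3 69.8 → max 135.8 km
Point 3: residuals Site 1 106.0, Site 2 129.3, Site 3 14.1 → max 129.3 km
Only Point 1 has all residuals ≈ 0.

Point 1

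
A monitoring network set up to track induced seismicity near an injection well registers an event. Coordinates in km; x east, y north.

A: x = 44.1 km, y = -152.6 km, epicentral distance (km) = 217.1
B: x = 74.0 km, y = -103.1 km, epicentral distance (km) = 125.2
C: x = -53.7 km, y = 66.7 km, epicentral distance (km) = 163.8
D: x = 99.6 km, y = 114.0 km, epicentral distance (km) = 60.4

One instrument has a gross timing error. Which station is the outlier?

B

Solve using three stations at a time. Using A, C, D (subtract circle equations pairwise → linear system) gives (x, y) ≈ (109.7, 54.4).
Distances from that point to each station vs reported:
  A: calculated 217.1 vs reported 217.1 → residual 0.0 km
  B: calculated 161.5 vs reported 125.2 → residual 36.3 km
  C: calculated 163.8 vs reported 163.8 → residual 0.0 km
  D: calculated 60.5 vs reported 60.4 → residual 0.1 km
A, C, D are mutually consistent (residuals ≈ 0); B is off by 36.3 km.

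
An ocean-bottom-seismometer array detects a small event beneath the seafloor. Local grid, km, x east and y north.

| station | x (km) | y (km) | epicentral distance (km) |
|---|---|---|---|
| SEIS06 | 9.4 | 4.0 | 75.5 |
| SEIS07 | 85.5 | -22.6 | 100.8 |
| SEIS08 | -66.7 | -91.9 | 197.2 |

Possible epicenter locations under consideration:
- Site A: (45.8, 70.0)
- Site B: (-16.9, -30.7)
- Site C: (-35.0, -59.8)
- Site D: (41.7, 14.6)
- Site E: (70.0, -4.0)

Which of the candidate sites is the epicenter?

Site A

For each candidate, compare |candidate − station| to the reported distance:
Site A: residuals SEIS06 0.1, SEIS07 0.0, SEIS08 0.1 → max 0.1 km
Site B: residuals SEIS06 32.0, SEIS07 1.9, SEIS08 118.3 → max 118.3 km
Site C: residuals SEIS06 2.2, SEIS07 25.3, SEIS08 152.1 → max 152.1 km
Site D: residuals SEIS06 41.5, SEIS07 43.3, SEIS08 45.2 → max 45.2 km
Site E: residuals SEIS06 14.4, SEIS07 76.6, SEIS08 34.7 → max 76.6 km
Only Site A has all residuals ≈ 0.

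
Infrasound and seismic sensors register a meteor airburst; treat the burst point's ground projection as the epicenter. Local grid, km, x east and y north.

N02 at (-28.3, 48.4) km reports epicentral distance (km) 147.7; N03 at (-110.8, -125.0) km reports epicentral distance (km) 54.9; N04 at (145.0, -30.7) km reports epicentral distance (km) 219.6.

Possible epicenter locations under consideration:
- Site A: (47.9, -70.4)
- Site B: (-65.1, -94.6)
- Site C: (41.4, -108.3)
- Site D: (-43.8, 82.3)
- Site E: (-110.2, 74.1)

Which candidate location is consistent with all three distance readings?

For each candidate, compare |candidate − station| to the reported distance:
Site A: residuals N02 6.6, N03 112.9, N04 114.7 → max 114.7 km
Site B: residuals N02 0.0, N03 0.0, N04 0.0 → max 0.0 km
Site C: residuals N02 23.8, N03 98.2, N04 90.2 → max 98.2 km
Site D: residuals N02 110.4, N03 163.0, N04 0.4 → max 163.0 km
Site E: residuals N02 61.9, N03 144.2, N04 56.3 → max 144.2 km
Only Site B has all residuals ≈ 0.

Site B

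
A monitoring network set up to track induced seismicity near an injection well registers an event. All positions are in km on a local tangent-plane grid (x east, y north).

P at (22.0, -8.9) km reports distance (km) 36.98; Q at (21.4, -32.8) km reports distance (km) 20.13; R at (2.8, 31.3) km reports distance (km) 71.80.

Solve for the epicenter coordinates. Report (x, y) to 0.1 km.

Circle about each station: (x − 22.0)² + (y + 8.9)² = 36.98²; (x − 21.4)² + (y + 32.8)² = 20.13²; (x − 2.8)² + (y − 31.3)² = 71.80².
Subtracting pairs of circle equations eliminates x²+y² and gives linear equations (the radical axes):
-1.2 x − 47.8 y = 1932.89
-38.4 x + 80.4 y = -3363.40
Solving the 2×2 system: x ≈ 2.8, y ≈ -40.5 km.

2.8 km east, -40.5 km north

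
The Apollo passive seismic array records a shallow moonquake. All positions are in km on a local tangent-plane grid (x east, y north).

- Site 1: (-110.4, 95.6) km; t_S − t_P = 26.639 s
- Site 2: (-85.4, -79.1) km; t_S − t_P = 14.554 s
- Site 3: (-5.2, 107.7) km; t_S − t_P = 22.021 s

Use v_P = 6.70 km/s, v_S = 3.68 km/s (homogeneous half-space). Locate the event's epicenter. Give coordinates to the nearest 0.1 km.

Distance from S−P lag: d = Δt · v_P v_S / (v_P − v_S) = Δt · (6.70·3.68)/(6.70−3.68) ≈ 8.1642·Δt.
So d_Site 1 = 217.49, d_Site 2 = 118.82, d_Site 3 = 179.78 km.
Circle about each station: (x + 110.4)² + (y − 95.6)² = 217.49²; (x + 85.4)² + (y + 79.1)² = 118.82²; (x + 5.2)² + (y − 107.7)² = 179.78².
Subtracting the Site 1 equation from the Site 2 and Site 3 equations removes the quadratic terms:
50.0 x − 349.4 y = 25406.16
210.4 x + 24.2 y = 5279.86
Solving the 2×2 system: x ≈ 32.9, y ≈ -68.0 km.

(32.9, -68.0)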